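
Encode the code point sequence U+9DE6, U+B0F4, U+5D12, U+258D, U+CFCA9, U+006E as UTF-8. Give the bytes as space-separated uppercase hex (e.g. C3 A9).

U+9DE6: 3-byte form → E9 B7 A6.
U+B0F4: 3-byte form → EB 83 B4.
U+5D12: 3-byte form → E5 B4 92.
U+258D: 3-byte form → E2 96 8D.
U+CFCA9: 4-byte form → F3 8F B2 A9.
U+006E: 1-byte form → 6E.
Concatenated (17 bytes): E9 B7 A6 EB 83 B4 E5 B4 92 E2 96 8D F3 8F B2 A9 6E.

E9 B7 A6 EB 83 B4 E5 B4 92 E2 96 8D F3 8F B2 A9 6E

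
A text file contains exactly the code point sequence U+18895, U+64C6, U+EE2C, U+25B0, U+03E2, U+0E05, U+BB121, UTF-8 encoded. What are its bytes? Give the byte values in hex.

F0 98 A2 95 E6 93 86 EE B8 AC E2 96 B0 CF A2 E0 B8 85 F2 BB 84 A1

U+18895: 4-byte form → F0 98 A2 95.
U+64C6: 3-byte form → E6 93 86.
U+EE2C: 3-byte form → EE B8 AC.
U+25B0: 3-byte form → E2 96 B0.
U+03E2: 2-byte form → CF A2.
U+0E05: 3-byte form → E0 B8 85.
U+BB121: 4-byte form → F2 BB 84 A1.
Concatenated (22 bytes): F0 98 A2 95 E6 93 86 EE B8 AC E2 96 B0 CF A2 E0 B8 85 F2 BB 84 A1.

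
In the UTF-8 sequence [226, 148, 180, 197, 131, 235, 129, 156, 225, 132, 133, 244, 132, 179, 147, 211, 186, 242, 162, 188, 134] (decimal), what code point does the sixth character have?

U+04FA

Offset 0: leading byte 0xE2 = 11100010 → 3-byte char #1 = E2 94 B4.
Offset 3: leading byte 0xC5 = 11000101 → 2-byte char #2 = C5 83.
Offset 5: leading byte 0xEB = 11101011 → 3-byte char #3 = EB 81 9C.
Offset 8: leading byte 0xE1 = 11100001 → 3-byte char #4 = E1 84 85.
Offset 11: leading byte 0xF4 = 11110100 → 4-byte char #5 = F4 84 B3 93.
Offset 15: leading byte 0xD3 = 11010011 → 2-byte char #6 = D3 BA.
Leading byte 0xD3 = 11010011 matches 110xxxxx → 2-byte sequence.
Byte 1: 0xD3 = 11010011, payload 10011 (5 bits).
Byte 2: 0xBA = 10111010 (10xxxxxx ✓), payload 111010.
Concatenate: 10011111010 = 0x4FA (11 bits → U+04FA).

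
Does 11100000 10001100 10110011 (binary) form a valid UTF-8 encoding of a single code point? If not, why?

Leading byte 0xE0 = 11100000 → 3-byte form.
Continuation bytes all match 10xxxxxx. Payload decodes to 0x333.
But 0x333 < 0x800, the minimum for a 3-byte sequence — this is an overlong encoding.

invalid (overlong encoding)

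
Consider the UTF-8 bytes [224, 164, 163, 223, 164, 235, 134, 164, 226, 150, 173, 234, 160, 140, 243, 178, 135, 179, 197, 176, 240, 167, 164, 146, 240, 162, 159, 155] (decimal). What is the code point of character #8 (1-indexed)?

Offset 0: leading byte 0xE0 = 11100000 → 3-byte char #1 = E0 A4 A3.
Offset 3: leading byte 0xDF = 11011111 → 2-byte char #2 = DF A4.
Offset 5: leading byte 0xEB = 11101011 → 3-byte char #3 = EB 86 A4.
Offset 8: leading byte 0xE2 = 11100010 → 3-byte char #4 = E2 96 AD.
Offset 11: leading byte 0xEA = 11101010 → 3-byte char #5 = EA A0 8C.
Offset 14: leading byte 0xF3 = 11110011 → 4-byte char #6 = F3 B2 87 B3.
Offset 18: leading byte 0xC5 = 11000101 → 2-byte char #7 = C5 B0.
Offset 20: leading byte 0xF0 = 11110000 → 4-byte char #8 = F0 A7 A4 92.
Leading byte 0xF0 = 11110000 matches 11110xxx → 4-byte sequence.
Byte 1: 0xF0 = 11110000, payload 000 (3 bits).
Byte 2: 0xA7 = 10100111 (10xxxxxx ✓), payload 100111.
Byte 3: 0xA4 = 10100100 (10xxxxxx ✓), payload 100100.
Byte 4: 0x92 = 10010010 (10xxxxxx ✓), payload 010010.
Concatenate: 000100111100100010010 = 0x27912 (21 bits → U+27912).

U+27912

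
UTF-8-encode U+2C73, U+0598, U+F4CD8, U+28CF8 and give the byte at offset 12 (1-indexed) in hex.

1-indexed offset 12 is 0-indexed offset 11.
U+2C73 → 3-byte form E2 B1 B3 at offsets 0–2.
U+0598 → 2-byte form D6 98 at offsets 3–4.
U+F4CD8 → 4-byte form F3 B4 B3 98 at offsets 5–8.
U+28CF8 → 4-byte form F0 A8 B3 B8 at offsets 9–12.
Offset 11 falls in char 4's range; it's byte 3 of F0 A8 B3 B8 = 0xB3.

0xB3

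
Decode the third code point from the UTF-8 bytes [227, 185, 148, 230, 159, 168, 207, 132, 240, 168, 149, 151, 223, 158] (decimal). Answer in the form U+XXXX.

Offset 0: leading byte 0xE3 = 11100011 → 3-byte char #1 = E3 B9 94.
Offset 3: leading byte 0xE6 = 11100110 → 3-byte char #2 = E6 9F A8.
Offset 6: leading byte 0xCF = 11001111 → 2-byte char #3 = CF 84.
Leading byte 0xCF = 11001111 matches 110xxxxx → 2-byte sequence.
Byte 1: 0xCF = 11001111, payload 01111 (5 bits).
Byte 2: 0x84 = 10000100 (10xxxxxx ✓), payload 000100.
Concatenate: 01111000100 = 0x3C4 (11 bits → U+03C4).

U+03C4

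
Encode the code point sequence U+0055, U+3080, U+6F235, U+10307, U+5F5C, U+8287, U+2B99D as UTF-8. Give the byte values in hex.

55 E3 82 80 F1 AF 88 B5 F0 90 8C 87 E5 BD 9C E8 8A 87 F0 AB A6 9D

U+0055: 1-byte form → 55.
U+3080: 3-byte form → E3 82 80.
U+6F235: 4-byte form → F1 AF 88 B5.
U+10307: 4-byte form → F0 90 8C 87.
U+5F5C: 3-byte form → E5 BD 9C.
U+8287: 3-byte form → E8 8A 87.
U+2B99D: 4-byte form → F0 AB A6 9D.
Concatenated (22 bytes): 55 E3 82 80 F1 AF 88 B5 F0 90 8C 87 E5 BD 9C E8 8A 87 F0 AB A6 9D.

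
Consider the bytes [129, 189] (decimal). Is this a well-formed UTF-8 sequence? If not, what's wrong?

Byte 0x81 = 10000001 has the form 10xxxxxx — a continuation byte — but there is no preceding leading byte.

invalid (continuation byte with no leading byte)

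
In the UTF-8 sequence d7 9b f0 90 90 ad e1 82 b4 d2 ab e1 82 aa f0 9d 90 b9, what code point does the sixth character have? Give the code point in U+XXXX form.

Offset 0: leading byte 0xD7 = 11010111 → 2-byte char #1 = D7 9B.
Offset 2: leading byte 0xF0 = 11110000 → 4-byte char #2 = F0 90 90 AD.
Offset 6: leading byte 0xE1 = 11100001 → 3-byte char #3 = E1 82 B4.
Offset 9: leading byte 0xD2 = 11010010 → 2-byte char #4 = D2 AB.
Offset 11: leading byte 0xE1 = 11100001 → 3-byte char #5 = E1 82 AA.
Offset 14: leading byte 0xF0 = 11110000 → 4-byte char #6 = F0 9D 90 B9.
Leading byte 0xF0 = 11110000 matches 11110xxx → 4-byte sequence.
Byte 1: 0xF0 = 11110000, payload 000 (3 bits).
Byte 2: 0x9D = 10011101 (10xxxxxx ✓), payload 011101.
Byte 3: 0x90 = 10010000 (10xxxxxx ✓), payload 010000.
Byte 4: 0xB9 = 10111001 (10xxxxxx ✓), payload 111001.
Concatenate: 000011101010000111001 = 0x1D439 (21 bits → U+1D439).

U+1D439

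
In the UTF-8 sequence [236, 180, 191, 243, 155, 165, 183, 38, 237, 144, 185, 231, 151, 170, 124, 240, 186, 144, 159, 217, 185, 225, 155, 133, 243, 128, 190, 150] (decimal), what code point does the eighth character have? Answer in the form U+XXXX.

Offset 0: leading byte 0xEC = 11101100 → 3-byte char #1 = EC B4 BF.
Offset 3: leading byte 0xF3 = 11110011 → 4-byte char #2 = F3 9B A5 B7.
Offset 7: leading byte 0x26 = 00100110 → 1-byte char #3 = 26.
Offset 8: leading byte 0xED = 11101101 → 3-byte char #4 = ED 90 B9.
Offset 11: leading byte 0xE7 = 11100111 → 3-byte char #5 = E7 97 AA.
Offset 14: leading byte 0x7C = 01111100 → 1-byte char #6 = 7C.
Offset 15: leading byte 0xF0 = 11110000 → 4-byte char #7 = F0 BA 90 9F.
Offset 19: leading byte 0xD9 = 11011001 → 2-byte char #8 = D9 B9.
Leading byte 0xD9 = 11011001 matches 110xxxxx → 2-byte sequence.
Byte 1: 0xD9 = 11011001, payload 11001 (5 bits).
Byte 2: 0xB9 = 10111001 (10xxxxxx ✓), payload 111001.
Concatenate: 11001111001 = 0x679 (11 bits → U+0679).

U+0679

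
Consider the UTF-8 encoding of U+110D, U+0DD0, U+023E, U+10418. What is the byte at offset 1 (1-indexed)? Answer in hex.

1-indexed offset 1 is 0-indexed offset 0.
U+110D → 3-byte form E1 84 8D at offsets 0–2.
Offset 0 falls in char 1's range; it's byte 1 of E1 84 8D = 0xE1.

0xE1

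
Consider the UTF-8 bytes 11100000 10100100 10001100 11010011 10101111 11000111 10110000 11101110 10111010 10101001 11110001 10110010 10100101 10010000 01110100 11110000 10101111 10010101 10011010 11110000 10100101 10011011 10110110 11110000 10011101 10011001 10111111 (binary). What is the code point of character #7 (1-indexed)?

Offset 0: leading byte 0xE0 = 11100000 → 3-byte char #1 = E0 A4 8C.
Offset 3: leading byte 0xD3 = 11010011 → 2-byte char #2 = D3 AF.
Offset 5: leading byte 0xC7 = 11000111 → 2-byte char #3 = C7 B0.
Offset 7: leading byte 0xEE = 11101110 → 3-byte char #4 = EE BA A9.
Offset 10: leading byte 0xF1 = 11110001 → 4-byte char #5 = F1 B2 A5 90.
Offset 14: leading byte 0x74 = 01110100 → 1-byte char #6 = 74.
Offset 15: leading byte 0xF0 = 11110000 → 4-byte char #7 = F0 AF 95 9A.
Leading byte 0xF0 = 11110000 matches 11110xxx → 4-byte sequence.
Byte 1: 0xF0 = 11110000, payload 000 (3 bits).
Byte 2: 0xAF = 10101111 (10xxxxxx ✓), payload 101111.
Byte 3: 0x95 = 10010101 (10xxxxxx ✓), payload 010101.
Byte 4: 0x9A = 10011010 (10xxxxxx ✓), payload 011010.
Concatenate: 000101111010101011010 = 0x2F55A (21 bits → U+2F55A).

U+2F55A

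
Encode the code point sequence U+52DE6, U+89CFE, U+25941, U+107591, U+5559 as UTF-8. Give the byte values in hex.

U+52DE6: 4-byte form → F1 92 B7 A6.
U+89CFE: 4-byte form → F2 89 B3 BE.
U+25941: 4-byte form → F0 A5 A5 81.
U+107591: 4-byte form → F4 87 96 91.
U+5559: 3-byte form → E5 95 99.
Concatenated (19 bytes): F1 92 B7 A6 F2 89 B3 BE F0 A5 A5 81 F4 87 96 91 E5 95 99.

F1 92 B7 A6 F2 89 B3 BE F0 A5 A5 81 F4 87 96 91 E5 95 99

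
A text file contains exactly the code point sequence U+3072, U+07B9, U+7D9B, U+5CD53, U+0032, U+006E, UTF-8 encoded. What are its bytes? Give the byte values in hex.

U+3072: 3-byte form → E3 81 B2.
U+07B9: 2-byte form → DE B9.
U+7D9B: 3-byte form → E7 B6 9B.
U+5CD53: 4-byte form → F1 9C B5 93.
U+0032: 1-byte form → 32.
U+006E: 1-byte form → 6E.
Concatenated (14 bytes): E3 81 B2 DE B9 E7 B6 9B F1 9C B5 93 32 6E.

E3 81 B2 DE B9 E7 B6 9B F1 9C B5 93 32 6E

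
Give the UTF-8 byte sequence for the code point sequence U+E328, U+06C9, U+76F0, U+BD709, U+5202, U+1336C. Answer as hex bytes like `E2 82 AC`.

U+E328: 3-byte form → EE 8C A8.
U+06C9: 2-byte form → DB 89.
U+76F0: 3-byte form → E7 9B B0.
U+BD709: 4-byte form → F2 BD 9C 89.
U+5202: 3-byte form → E5 88 82.
U+1336C: 4-byte form → F0 93 8D AC.
Concatenated (19 bytes): EE 8C A8 DB 89 E7 9B B0 F2 BD 9C 89 E5 88 82 F0 93 8D AC.

EE 8C A8 DB 89 E7 9B B0 F2 BD 9C 89 E5 88 82 F0 93 8D AC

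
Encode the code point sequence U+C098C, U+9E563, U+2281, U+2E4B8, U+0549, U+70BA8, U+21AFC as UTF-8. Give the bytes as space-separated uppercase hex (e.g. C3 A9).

U+C098C: 4-byte form → F3 80 A6 8C.
U+9E563: 4-byte form → F2 9E 95 A3.
U+2281: 3-byte form → E2 8A 81.
U+2E4B8: 4-byte form → F0 AE 92 B8.
U+0549: 2-byte form → D5 89.
U+70BA8: 4-byte form → F1 B0 AE A8.
U+21AFC: 4-byte form → F0 A1 AB BC.
Concatenated (25 bytes): F3 80 A6 8C F2 9E 95 A3 E2 8A 81 F0 AE 92 B8 D5 89 F1 B0 AE A8 F0 A1 AB BC.

F3 80 A6 8C F2 9E 95 A3 E2 8A 81 F0 AE 92 B8 D5 89 F1 B0 AE A8 F0 A1 AB BC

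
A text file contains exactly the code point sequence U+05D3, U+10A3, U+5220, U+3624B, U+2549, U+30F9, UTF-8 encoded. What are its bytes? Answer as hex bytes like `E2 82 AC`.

U+05D3: 2-byte form → D7 93.
U+10A3: 3-byte form → E1 82 A3.
U+5220: 3-byte form → E5 88 A0.
U+3624B: 4-byte form → F0 B6 89 8B.
U+2549: 3-byte form → E2 95 89.
U+30F9: 3-byte form → E3 83 B9.
Concatenated (18 bytes): D7 93 E1 82 A3 E5 88 A0 F0 B6 89 8B E2 95 89 E3 83 B9.

D7 93 E1 82 A3 E5 88 A0 F0 B6 89 8B E2 95 89 E3 83 B9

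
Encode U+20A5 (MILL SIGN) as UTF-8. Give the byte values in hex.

U+20A5 = 0x20A5 = 8357 decimal. In range U+0800–U+FFFF → 3-byte form: 1110xxxx 10xxxxxx 10xxxxxx.
Binary (16 bits): 0010000010100101.
Split 4+6+6: 0010 | 000010 | 100101.
Byte 1: 11100010 = 0xE2.
Byte 2: 10000010 = 0x82.
Byte 3: 10100101 = 0xA5.

E2 82 A5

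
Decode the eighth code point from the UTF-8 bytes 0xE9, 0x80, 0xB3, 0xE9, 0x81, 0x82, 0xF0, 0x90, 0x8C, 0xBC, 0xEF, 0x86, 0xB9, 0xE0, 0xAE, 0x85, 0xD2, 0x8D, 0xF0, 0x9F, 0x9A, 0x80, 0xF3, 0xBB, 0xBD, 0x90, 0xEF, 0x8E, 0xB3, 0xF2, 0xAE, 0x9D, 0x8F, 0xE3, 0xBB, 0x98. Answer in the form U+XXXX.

U+FBF50

Offset 0: leading byte 0xE9 = 11101001 → 3-byte char #1 = E9 80 B3.
Offset 3: leading byte 0xE9 = 11101001 → 3-byte char #2 = E9 81 82.
Offset 6: leading byte 0xF0 = 11110000 → 4-byte char #3 = F0 90 8C BC.
Offset 10: leading byte 0xEF = 11101111 → 3-byte char #4 = EF 86 B9.
Offset 13: leading byte 0xE0 = 11100000 → 3-byte char #5 = E0 AE 85.
Offset 16: leading byte 0xD2 = 11010010 → 2-byte char #6 = D2 8D.
Offset 18: leading byte 0xF0 = 11110000 → 4-byte char #7 = F0 9F 9A 80.
Offset 22: leading byte 0xF3 = 11110011 → 4-byte char #8 = F3 BB BD 90.
Leading byte 0xF3 = 11110011 matches 11110xxx → 4-byte sequence.
Byte 1: 0xF3 = 11110011, payload 011 (3 bits).
Byte 2: 0xBB = 10111011 (10xxxxxx ✓), payload 111011.
Byte 3: 0xBD = 10111101 (10xxxxxx ✓), payload 111101.
Byte 4: 0x90 = 10010000 (10xxxxxx ✓), payload 010000.
Concatenate: 011111011111101010000 = 0xFBF50 (21 bits → U+FBF50).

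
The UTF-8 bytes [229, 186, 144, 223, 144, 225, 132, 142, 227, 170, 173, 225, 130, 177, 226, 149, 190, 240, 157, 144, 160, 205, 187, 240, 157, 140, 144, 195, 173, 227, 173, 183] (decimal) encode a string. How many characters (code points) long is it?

Byte at offset 0: 0xE5 = 11100101 → 3-byte char (#1). Advance 3.
Byte at offset 3: 0xDF = 11011111 → 2-byte char (#2). Advance 2.
Byte at offset 5: 0xE1 = 11100001 → 3-byte char (#3). Advance 3.
Byte at offset 8: 0xE3 = 11100011 → 3-byte char (#4). Advance 3.
Byte at offset 11: 0xE1 = 11100001 → 3-byte char (#5). Advance 3.
Byte at offset 14: 0xE2 = 11100010 → 3-byte char (#6). Advance 3.
Byte at offset 17: 0xF0 = 11110000 → 4-byte char (#7). Advance 4.
Byte at offset 21: 0xCD = 11001101 → 2-byte char (#8). Advance 2.
Byte at offset 23: 0xF0 = 11110000 → 4-byte char (#9). Advance 4.
Byte at offset 27: 0xC3 = 11000011 → 2-byte char (#10). Advance 2.
Byte at offset 29: 0xE3 = 11100011 → 3-byte char (#11). Advance 3.
Reached end at offset 32 after 11 code points.

11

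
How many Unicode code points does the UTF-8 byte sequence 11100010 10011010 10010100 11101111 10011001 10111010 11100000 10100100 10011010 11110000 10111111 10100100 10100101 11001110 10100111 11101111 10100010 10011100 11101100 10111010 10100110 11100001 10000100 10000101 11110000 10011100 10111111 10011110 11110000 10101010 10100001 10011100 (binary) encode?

10

Byte at offset 0: 0xE2 = 11100010 → 3-byte char (#1). Advance 3.
Byte at offset 3: 0xEF = 11101111 → 3-byte char (#2). Advance 3.
Byte at offset 6: 0xE0 = 11100000 → 3-byte char (#3). Advance 3.
Byte at offset 9: 0xF0 = 11110000 → 4-byte char (#4). Advance 4.
Byte at offset 13: 0xCE = 11001110 → 2-byte char (#5). Advance 2.
Byte at offset 15: 0xEF = 11101111 → 3-byte char (#6). Advance 3.
Byte at offset 18: 0xEC = 11101100 → 3-byte char (#7). Advance 3.
Byte at offset 21: 0xE1 = 11100001 → 3-byte char (#8). Advance 3.
Byte at offset 24: 0xF0 = 11110000 → 4-byte char (#9). Advance 4.
Byte at offset 28: 0xF0 = 11110000 → 4-byte char (#10). Advance 4.
Reached end at offset 32 after 10 code points.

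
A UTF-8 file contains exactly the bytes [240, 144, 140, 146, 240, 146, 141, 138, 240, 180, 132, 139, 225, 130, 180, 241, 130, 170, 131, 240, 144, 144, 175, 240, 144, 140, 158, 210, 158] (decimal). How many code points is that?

Byte at offset 0: 0xF0 = 11110000 → 4-byte char (#1). Advance 4.
Byte at offset 4: 0xF0 = 11110000 → 4-byte char (#2). Advance 4.
Byte at offset 8: 0xF0 = 11110000 → 4-byte char (#3). Advance 4.
Byte at offset 12: 0xE1 = 11100001 → 3-byte char (#4). Advance 3.
Byte at offset 15: 0xF1 = 11110001 → 4-byte char (#5). Advance 4.
Byte at offset 19: 0xF0 = 11110000 → 4-byte char (#6). Advance 4.
Byte at offset 23: 0xF0 = 11110000 → 4-byte char (#7). Advance 4.
Byte at offset 27: 0xD2 = 11010010 → 2-byte char (#8). Advance 2.
Reached end at offset 29 after 8 code points.

8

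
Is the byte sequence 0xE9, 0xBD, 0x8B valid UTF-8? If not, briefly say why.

valid

Leading byte 0xE9 = 11101001 → 3-byte form.
Continuation bytes 0xBD=10111101, 0x8B=10001011 all match 10xxxxxx.
Decoded value 0x9F4B is ≥ 0x800 (shortest form) and not a surrogate.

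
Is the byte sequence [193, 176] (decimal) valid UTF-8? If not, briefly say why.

Leading byte 0xC1 = 11000001 → 2-byte form.
Continuation bytes all match 10xxxxxx. Payload decodes to 0x70.
But 0x70 < 0x80, the minimum for a 2-byte sequence — this is an overlong encoding.

invalid (overlong encoding)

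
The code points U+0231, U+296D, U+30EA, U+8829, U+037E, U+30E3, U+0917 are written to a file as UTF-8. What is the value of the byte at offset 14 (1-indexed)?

0xE3

1-indexed offset 14 is 0-indexed offset 13.
U+0231 → 2-byte form C8 B1 at offsets 0–1.
U+296D → 3-byte form E2 A5 AD at offsets 2–4.
U+30EA → 3-byte form E3 83 AA at offsets 5–7.
U+8829 → 3-byte form E8 A0 A9 at offsets 8–10.
U+037E → 2-byte form CD BE at offsets 11–12.
U+30E3 → 3-byte form E3 83 A3 at offsets 13–15.
Offset 13 falls in char 6's range; it's byte 1 of E3 83 A3 = 0xE3.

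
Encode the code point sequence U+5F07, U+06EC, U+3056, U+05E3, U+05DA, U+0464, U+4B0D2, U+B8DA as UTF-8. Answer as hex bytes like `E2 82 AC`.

U+5F07: 3-byte form → E5 BC 87.
U+06EC: 2-byte form → DB AC.
U+3056: 3-byte form → E3 81 96.
U+05E3: 2-byte form → D7 A3.
U+05DA: 2-byte form → D7 9A.
U+0464: 2-byte form → D1 A4.
U+4B0D2: 4-byte form → F1 8B 83 92.
U+B8DA: 3-byte form → EB A3 9A.
Concatenated (21 bytes): E5 BC 87 DB AC E3 81 96 D7 A3 D7 9A D1 A4 F1 8B 83 92 EB A3 9A.

E5 BC 87 DB AC E3 81 96 D7 A3 D7 9A D1 A4 F1 8B 83 92 EB A3 9A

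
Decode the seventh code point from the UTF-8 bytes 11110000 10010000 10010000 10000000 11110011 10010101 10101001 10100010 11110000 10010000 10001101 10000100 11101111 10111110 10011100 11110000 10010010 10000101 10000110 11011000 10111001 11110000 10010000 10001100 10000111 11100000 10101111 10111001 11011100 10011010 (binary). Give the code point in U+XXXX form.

U+10307

Offset 0: leading byte 0xF0 = 11110000 → 4-byte char #1 = F0 90 90 80.
Offset 4: leading byte 0xF3 = 11110011 → 4-byte char #2 = F3 95 A9 A2.
Offset 8: leading byte 0xF0 = 11110000 → 4-byte char #3 = F0 90 8D 84.
Offset 12: leading byte 0xEF = 11101111 → 3-byte char #4 = EF BE 9C.
Offset 15: leading byte 0xF0 = 11110000 → 4-byte char #5 = F0 92 85 86.
Offset 19: leading byte 0xD8 = 11011000 → 2-byte char #6 = D8 B9.
Offset 21: leading byte 0xF0 = 11110000 → 4-byte char #7 = F0 90 8C 87.
Leading byte 0xF0 = 11110000 matches 11110xxx → 4-byte sequence.
Byte 1: 0xF0 = 11110000, payload 000 (3 bits).
Byte 2: 0x90 = 10010000 (10xxxxxx ✓), payload 010000.
Byte 3: 0x8C = 10001100 (10xxxxxx ✓), payload 001100.
Byte 4: 0x87 = 10000111 (10xxxxxx ✓), payload 000111.
Concatenate: 000010000001100000111 = 0x10307 (21 bits → U+10307).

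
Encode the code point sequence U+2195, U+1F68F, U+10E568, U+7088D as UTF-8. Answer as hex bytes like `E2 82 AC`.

E2 86 95 F0 9F 9A 8F F4 8E 95 A8 F1 B0 A2 8D

U+2195: 3-byte form → E2 86 95.
U+1F68F: 4-byte form → F0 9F 9A 8F.
U+10E568: 4-byte form → F4 8E 95 A8.
U+7088D: 4-byte form → F1 B0 A2 8D.
Concatenated (15 bytes): E2 86 95 F0 9F 9A 8F F4 8E 95 A8 F1 B0 A2 8D.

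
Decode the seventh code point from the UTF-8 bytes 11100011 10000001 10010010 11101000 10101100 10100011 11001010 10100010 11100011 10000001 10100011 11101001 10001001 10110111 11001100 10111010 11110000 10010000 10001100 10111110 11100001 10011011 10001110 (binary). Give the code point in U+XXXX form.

U+1033E

Offset 0: leading byte 0xE3 = 11100011 → 3-byte char #1 = E3 81 92.
Offset 3: leading byte 0xE8 = 11101000 → 3-byte char #2 = E8 AC A3.
Offset 6: leading byte 0xCA = 11001010 → 2-byte char #3 = CA A2.
Offset 8: leading byte 0xE3 = 11100011 → 3-byte char #4 = E3 81 A3.
Offset 11: leading byte 0xE9 = 11101001 → 3-byte char #5 = E9 89 B7.
Offset 14: leading byte 0xCC = 11001100 → 2-byte char #6 = CC BA.
Offset 16: leading byte 0xF0 = 11110000 → 4-byte char #7 = F0 90 8C BE.
Leading byte 0xF0 = 11110000 matches 11110xxx → 4-byte sequence.
Byte 1: 0xF0 = 11110000, payload 000 (3 bits).
Byte 2: 0x90 = 10010000 (10xxxxxx ✓), payload 010000.
Byte 3: 0x8C = 10001100 (10xxxxxx ✓), payload 001100.
Byte 4: 0xBE = 10111110 (10xxxxxx ✓), payload 111110.
Concatenate: 000010000001100111110 = 0x1033E (21 bits → U+1033E).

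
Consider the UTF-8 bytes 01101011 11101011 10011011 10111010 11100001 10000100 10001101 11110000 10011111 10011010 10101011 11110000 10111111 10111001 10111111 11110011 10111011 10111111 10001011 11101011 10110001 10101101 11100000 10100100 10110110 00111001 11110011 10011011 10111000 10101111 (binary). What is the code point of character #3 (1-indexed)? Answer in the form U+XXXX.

U+110D

Offset 0: leading byte 0x6B = 01101011 → 1-byte char #1 = 6B.
Offset 1: leading byte 0xEB = 11101011 → 3-byte char #2 = EB 9B BA.
Offset 4: leading byte 0xE1 = 11100001 → 3-byte char #3 = E1 84 8D.
Leading byte 0xE1 = 11100001 matches 1110xxxx → 3-byte sequence.
Byte 1: 0xE1 = 11100001, payload 0001 (4 bits).
Byte 2: 0x84 = 10000100 (10xxxxxx ✓), payload 000100.
Byte 3: 0x8D = 10001101 (10xxxxxx ✓), payload 001101.
Concatenate: 0001000100001101 = 0x110D (16 bits → U+110D).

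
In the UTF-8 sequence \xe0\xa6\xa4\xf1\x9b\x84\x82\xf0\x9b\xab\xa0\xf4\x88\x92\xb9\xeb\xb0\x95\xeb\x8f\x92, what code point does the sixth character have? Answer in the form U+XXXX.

Offset 0: leading byte 0xE0 = 11100000 → 3-byte char #1 = E0 A6 A4.
Offset 3: leading byte 0xF1 = 11110001 → 4-byte char #2 = F1 9B 84 82.
Offset 7: leading byte 0xF0 = 11110000 → 4-byte char #3 = F0 9B AB A0.
Offset 11: leading byte 0xF4 = 11110100 → 4-byte char #4 = F4 88 92 B9.
Offset 15: leading byte 0xEB = 11101011 → 3-byte char #5 = EB B0 95.
Offset 18: leading byte 0xEB = 11101011 → 3-byte char #6 = EB 8F 92.
Leading byte 0xEB = 11101011 matches 1110xxxx → 3-byte sequence.
Byte 1: 0xEB = 11101011, payload 1011 (4 bits).
Byte 2: 0x8F = 10001111 (10xxxxxx ✓), payload 001111.
Byte 3: 0x92 = 10010010 (10xxxxxx ✓), payload 010010.
Concatenate: 1011001111010010 = 0xB3D2 (16 bits → U+B3D2).

U+B3D2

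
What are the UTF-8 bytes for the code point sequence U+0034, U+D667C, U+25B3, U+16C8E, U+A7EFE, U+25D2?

U+0034: 1-byte form → 34.
U+D667C: 4-byte form → F3 96 99 BC.
U+25B3: 3-byte form → E2 96 B3.
U+16C8E: 4-byte form → F0 96 B2 8E.
U+A7EFE: 4-byte form → F2 A7 BB BE.
U+25D2: 3-byte form → E2 97 92.
Concatenated (19 bytes): 34 F3 96 99 BC E2 96 B3 F0 96 B2 8E F2 A7 BB BE E2 97 92.

34 F3 96 99 BC E2 96 B3 F0 96 B2 8E F2 A7 BB BE E2 97 92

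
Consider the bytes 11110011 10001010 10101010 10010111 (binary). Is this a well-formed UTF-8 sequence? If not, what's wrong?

Leading byte 0xF3 = 11110011 → 4-byte form.
Continuation bytes 0x8A=10001010, 0xAA=10101010, 0x97=10010111 all match 10xxxxxx.
Decoded value 0xCAA97 is ≥ 0x10000 (shortest form) and not a surrogate.

valid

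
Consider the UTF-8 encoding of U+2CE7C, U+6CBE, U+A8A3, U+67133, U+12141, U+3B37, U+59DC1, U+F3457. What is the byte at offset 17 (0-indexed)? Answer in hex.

0x81

U+2CE7C → 4-byte form F0 AC B9 BC at offsets 0–3.
U+6CBE → 3-byte form E6 B2 BE at offsets 4–6.
U+A8A3 → 3-byte form EA A2 A3 at offsets 7–9.
U+67133 → 4-byte form F1 A7 84 B3 at offsets 10–13.
U+12141 → 4-byte form F0 92 85 81 at offsets 14–17.
Offset 17 falls in char 5's range; it's byte 4 of F0 92 85 81 = 0x81.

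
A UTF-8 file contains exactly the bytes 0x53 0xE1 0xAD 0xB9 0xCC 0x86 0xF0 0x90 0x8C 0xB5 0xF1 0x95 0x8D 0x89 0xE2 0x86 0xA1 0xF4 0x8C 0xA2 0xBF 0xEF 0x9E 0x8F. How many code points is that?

Byte at offset 0: 0x53 = 01010011 → 1-byte char (#1). Advance 1.
Byte at offset 1: 0xE1 = 11100001 → 3-byte char (#2). Advance 3.
Byte at offset 4: 0xCC = 11001100 → 2-byte char (#3). Advance 2.
Byte at offset 6: 0xF0 = 11110000 → 4-byte char (#4). Advance 4.
Byte at offset 10: 0xF1 = 11110001 → 4-byte char (#5). Advance 4.
Byte at offset 14: 0xE2 = 11100010 → 3-byte char (#6). Advance 3.
Byte at offset 17: 0xF4 = 11110100 → 4-byte char (#7). Advance 4.
Byte at offset 21: 0xEF = 11101111 → 3-byte char (#8). Advance 3.
Reached end at offset 24 after 8 code points.

8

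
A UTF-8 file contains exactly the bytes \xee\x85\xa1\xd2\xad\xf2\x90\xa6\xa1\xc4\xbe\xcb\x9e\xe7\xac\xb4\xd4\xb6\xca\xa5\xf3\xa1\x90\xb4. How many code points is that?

9

Byte at offset 0: 0xEE = 11101110 → 3-byte char (#1). Advance 3.
Byte at offset 3: 0xD2 = 11010010 → 2-byte char (#2). Advance 2.
Byte at offset 5: 0xF2 = 11110010 → 4-byte char (#3). Advance 4.
Byte at offset 9: 0xC4 = 11000100 → 2-byte char (#4). Advance 2.
Byte at offset 11: 0xCB = 11001011 → 2-byte char (#5). Advance 2.
Byte at offset 13: 0xE7 = 11100111 → 3-byte char (#6). Advance 3.
Byte at offset 16: 0xD4 = 11010100 → 2-byte char (#7). Advance 2.
Byte at offset 18: 0xCA = 11001010 → 2-byte char (#8). Advance 2.
Byte at offset 20: 0xF3 = 11110011 → 4-byte char (#9). Advance 4.
Reached end at offset 24 after 9 code points.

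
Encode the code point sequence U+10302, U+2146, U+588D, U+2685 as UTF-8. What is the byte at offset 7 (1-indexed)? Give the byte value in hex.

0x86

1-indexed offset 7 is 0-indexed offset 6.
U+10302 → 4-byte form F0 90 8C 82 at offsets 0–3.
U+2146 → 3-byte form E2 85 86 at offsets 4–6.
Offset 6 falls in char 2's range; it's byte 3 of E2 85 86 = 0x86.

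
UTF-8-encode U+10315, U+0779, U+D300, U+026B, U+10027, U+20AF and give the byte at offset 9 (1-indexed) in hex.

0x80

1-indexed offset 9 is 0-indexed offset 8.
U+10315 → 4-byte form F0 90 8C 95 at offsets 0–3.
U+0779 → 2-byte form DD B9 at offsets 4–5.
U+D300 → 3-byte form ED 8C 80 at offsets 6–8.
Offset 8 falls in char 3's range; it's byte 3 of ED 8C 80 = 0x80.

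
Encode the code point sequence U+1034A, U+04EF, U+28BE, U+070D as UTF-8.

U+1034A: 4-byte form → F0 90 8D 8A.
U+04EF: 2-byte form → D3 AF.
U+28BE: 3-byte form → E2 A2 BE.
U+070D: 2-byte form → DC 8D.
Concatenated (11 bytes): F0 90 8D 8A D3 AF E2 A2 BE DC 8D.

F0 90 8D 8A D3 AF E2 A2 BE DC 8D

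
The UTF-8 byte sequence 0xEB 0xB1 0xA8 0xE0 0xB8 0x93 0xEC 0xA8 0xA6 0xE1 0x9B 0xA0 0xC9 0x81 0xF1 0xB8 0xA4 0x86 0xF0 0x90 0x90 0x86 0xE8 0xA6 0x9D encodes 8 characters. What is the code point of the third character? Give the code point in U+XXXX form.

Offset 0: leading byte 0xEB = 11101011 → 3-byte char #1 = EB B1 A8.
Offset 3: leading byte 0xE0 = 11100000 → 3-byte char #2 = E0 B8 93.
Offset 6: leading byte 0xEC = 11101100 → 3-byte char #3 = EC A8 A6.
Leading byte 0xEC = 11101100 matches 1110xxxx → 3-byte sequence.
Byte 1: 0xEC = 11101100, payload 1100 (4 bits).
Byte 2: 0xA8 = 10101000 (10xxxxxx ✓), payload 101000.
Byte 3: 0xA6 = 10100110 (10xxxxxx ✓), payload 100110.
Concatenate: 1100101000100110 = 0xCA26 (16 bits → U+CA26).

U+CA26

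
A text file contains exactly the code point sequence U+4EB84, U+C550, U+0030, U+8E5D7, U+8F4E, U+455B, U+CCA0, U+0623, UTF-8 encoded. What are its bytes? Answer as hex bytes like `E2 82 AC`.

F1 8E AE 84 EC 95 90 30 F2 8E 97 97 E8 BD 8E E4 95 9B EC B2 A0 D8 A3

U+4EB84: 4-byte form → F1 8E AE 84.
U+C550: 3-byte form → EC 95 90.
U+0030: 1-byte form → 30.
U+8E5D7: 4-byte form → F2 8E 97 97.
U+8F4E: 3-byte form → E8 BD 8E.
U+455B: 3-byte form → E4 95 9B.
U+CCA0: 3-byte form → EC B2 A0.
U+0623: 2-byte form → D8 A3.
Concatenated (23 bytes): F1 8E AE 84 EC 95 90 30 F2 8E 97 97 E8 BD 8E E4 95 9B EC B2 A0 D8 A3.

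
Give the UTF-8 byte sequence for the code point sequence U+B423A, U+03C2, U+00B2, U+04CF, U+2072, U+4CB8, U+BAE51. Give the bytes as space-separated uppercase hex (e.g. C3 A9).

U+B423A: 4-byte form → F2 B4 88 BA.
U+03C2: 2-byte form → CF 82.
U+00B2: 2-byte form → C2 B2.
U+04CF: 2-byte form → D3 8F.
U+2072: 3-byte form → E2 81 B2.
U+4CB8: 3-byte form → E4 B2 B8.
U+BAE51: 4-byte form → F2 BA B9 91.
Concatenated (20 bytes): F2 B4 88 BA CF 82 C2 B2 D3 8F E2 81 B2 E4 B2 B8 F2 BA B9 91.

F2 B4 88 BA CF 82 C2 B2 D3 8F E2 81 B2 E4 B2 B8 F2 BA B9 91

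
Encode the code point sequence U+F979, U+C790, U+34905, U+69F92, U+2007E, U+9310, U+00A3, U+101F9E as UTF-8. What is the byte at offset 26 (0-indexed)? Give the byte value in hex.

0x9E

U+F979 → 3-byte form EF A5 B9 at offsets 0–2.
U+C790 → 3-byte form EC 9E 90 at offsets 3–5.
U+34905 → 4-byte form F0 B4 A4 85 at offsets 6–9.
U+69F92 → 4-byte form F1 A9 BE 92 at offsets 10–13.
U+2007E → 4-byte form F0 A0 81 BE at offsets 14–17.
U+9310 → 3-byte form E9 8C 90 at offsets 18–20.
U+00A3 → 2-byte form C2 A3 at offsets 21–22.
U+101F9E → 4-byte form F4 81 BE 9E at offsets 23–26.
Offset 26 falls in char 8's range; it's byte 4 of F4 81 BE 9E = 0x9E.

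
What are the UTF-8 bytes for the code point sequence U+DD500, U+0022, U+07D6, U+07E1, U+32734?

U+DD500: 4-byte form → F3 9D 94 80.
U+0022: 1-byte form → 22.
U+07D6: 2-byte form → DF 96.
U+07E1: 2-byte form → DF A1.
U+32734: 4-byte form → F0 B2 9C B4.
Concatenated (13 bytes): F3 9D 94 80 22 DF 96 DF A1 F0 B2 9C B4.

F3 9D 94 80 22 DF 96 DF A1 F0 B2 9C B4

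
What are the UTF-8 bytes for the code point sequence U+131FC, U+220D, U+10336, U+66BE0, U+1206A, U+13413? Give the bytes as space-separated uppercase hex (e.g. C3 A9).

F0 93 87 BC E2 88 8D F0 90 8C B6 F1 A6 AF A0 F0 92 81 AA F0 93 90 93

U+131FC: 4-byte form → F0 93 87 BC.
U+220D: 3-byte form → E2 88 8D.
U+10336: 4-byte form → F0 90 8C B6.
U+66BE0: 4-byte form → F1 A6 AF A0.
U+1206A: 4-byte form → F0 92 81 AA.
U+13413: 4-byte form → F0 93 90 93.
Concatenated (23 bytes): F0 93 87 BC E2 88 8D F0 90 8C B6 F1 A6 AF A0 F0 92 81 AA F0 93 90 93.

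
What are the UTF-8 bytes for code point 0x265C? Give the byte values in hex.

E2 99 9C

U+265C = 0x265C = 9820 decimal. In range U+0800–U+FFFF → 3-byte form: 1110xxxx 10xxxxxx 10xxxxxx.
Binary (16 bits): 0010011001011100.
Split 4+6+6: 0010 | 011001 | 011100.
Byte 1: 11100010 = 0xE2.
Byte 2: 10011001 = 0x99.
Byte 3: 10011100 = 0x9C.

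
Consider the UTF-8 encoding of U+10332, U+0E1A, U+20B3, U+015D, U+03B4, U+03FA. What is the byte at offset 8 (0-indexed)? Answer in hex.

0x82

U+10332 → 4-byte form F0 90 8C B2 at offsets 0–3.
U+0E1A → 3-byte form E0 B8 9A at offsets 4–6.
U+20B3 → 3-byte form E2 82 B3 at offsets 7–9.
Offset 8 falls in char 3's range; it's byte 2 of E2 82 B3 = 0x82.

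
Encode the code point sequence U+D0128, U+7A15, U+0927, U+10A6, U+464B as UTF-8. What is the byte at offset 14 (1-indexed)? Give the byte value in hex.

1-indexed offset 14 is 0-indexed offset 13.
U+D0128 → 4-byte form F3 90 84 A8 at offsets 0–3.
U+7A15 → 3-byte form E7 A8 95 at offsets 4–6.
U+0927 → 3-byte form E0 A4 A7 at offsets 7–9.
U+10A6 → 3-byte form E1 82 A6 at offsets 10–12.
U+464B → 3-byte form E4 99 8B at offsets 13–15.
Offset 13 falls in char 5's range; it's byte 1 of E4 99 8B = 0xE4.

0xE4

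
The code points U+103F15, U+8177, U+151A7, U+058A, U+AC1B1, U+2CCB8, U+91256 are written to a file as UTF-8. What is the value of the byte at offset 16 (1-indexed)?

0x86

1-indexed offset 16 is 0-indexed offset 15.
U+103F15 → 4-byte form F4 83 BC 95 at offsets 0–3.
U+8177 → 3-byte form E8 85 B7 at offsets 4–6.
U+151A7 → 4-byte form F0 95 86 A7 at offsets 7–10.
U+058A → 2-byte form D6 8A at offsets 11–12.
U+AC1B1 → 4-byte form F2 AC 86 B1 at offsets 13–16.
Offset 15 falls in char 5's range; it's byte 3 of F2 AC 86 B1 = 0x86.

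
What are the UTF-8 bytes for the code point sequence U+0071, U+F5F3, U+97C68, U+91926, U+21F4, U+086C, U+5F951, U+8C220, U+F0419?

71 EF 97 B3 F2 97 B1 A8 F2 91 A4 A6 E2 87 B4 E0 A1 AC F1 9F A5 91 F2 8C 88 A0 F3 B0 90 99

U+0071: 1-byte form → 71.
U+F5F3: 3-byte form → EF 97 B3.
U+97C68: 4-byte form → F2 97 B1 A8.
U+91926: 4-byte form → F2 91 A4 A6.
U+21F4: 3-byte form → E2 87 B4.
U+086C: 3-byte form → E0 A1 AC.
U+5F951: 4-byte form → F1 9F A5 91.
U+8C220: 4-byte form → F2 8C 88 A0.
U+F0419: 4-byte form → F3 B0 90 99.
Concatenated (30 bytes): 71 EF 97 B3 F2 97 B1 A8 F2 91 A4 A6 E2 87 B4 E0 A1 AC F1 9F A5 91 F2 8C 88 A0 F3 B0 90 99.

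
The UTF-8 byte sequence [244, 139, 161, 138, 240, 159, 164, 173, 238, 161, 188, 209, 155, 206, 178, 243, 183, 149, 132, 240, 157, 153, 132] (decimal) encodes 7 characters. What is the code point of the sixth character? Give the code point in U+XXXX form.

Offset 0: leading byte 0xF4 = 11110100 → 4-byte char #1 = F4 8B A1 8A.
Offset 4: leading byte 0xF0 = 11110000 → 4-byte char #2 = F0 9F A4 AD.
Offset 8: leading byte 0xEE = 11101110 → 3-byte char #3 = EE A1 BC.
Offset 11: leading byte 0xD1 = 11010001 → 2-byte char #4 = D1 9B.
Offset 13: leading byte 0xCE = 11001110 → 2-byte char #5 = CE B2.
Offset 15: leading byte 0xF3 = 11110011 → 4-byte char #6 = F3 B7 95 84.
Leading byte 0xF3 = 11110011 matches 11110xxx → 4-byte sequence.
Byte 1: 0xF3 = 11110011, payload 011 (3 bits).
Byte 2: 0xB7 = 10110111 (10xxxxxx ✓), payload 110111.
Byte 3: 0x95 = 10010101 (10xxxxxx ✓), payload 010101.
Byte 4: 0x84 = 10000100 (10xxxxxx ✓), payload 000100.
Concatenate: 011110111010101000100 = 0xF7544 (21 bits → U+F7544).

U+F7544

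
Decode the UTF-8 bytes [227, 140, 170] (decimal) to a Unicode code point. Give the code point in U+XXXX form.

U+332A

Leading byte 0xE3 = 11100011 matches 1110xxxx → 3-byte sequence.
Byte 1: 0xE3 = 11100011, payload 0011 (4 bits).
Byte 2: 0x8C = 10001100 (10xxxxxx ✓), payload 001100.
Byte 3: 0xAA = 10101010 (10xxxxxx ✓), payload 101010.
Concatenate: 0011001100101010 = 0x332A (16 bits → U+332A).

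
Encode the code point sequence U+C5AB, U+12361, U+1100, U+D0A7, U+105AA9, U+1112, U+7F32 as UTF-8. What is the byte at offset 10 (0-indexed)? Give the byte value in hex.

U+C5AB → 3-byte form EC 96 AB at offsets 0–2.
U+12361 → 4-byte form F0 92 8D A1 at offsets 3–6.
U+1100 → 3-byte form E1 84 80 at offsets 7–9.
U+D0A7 → 3-byte form ED 82 A7 at offsets 10–12.
Offset 10 falls in char 4's range; it's byte 1 of ED 82 A7 = 0xED.

0xED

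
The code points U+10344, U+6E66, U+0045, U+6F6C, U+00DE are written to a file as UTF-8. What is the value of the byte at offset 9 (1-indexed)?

1-indexed offset 9 is 0-indexed offset 8.
U+10344 → 4-byte form F0 90 8D 84 at offsets 0–3.
U+6E66 → 3-byte form E6 B9 A6 at offsets 4–6.
U+0045 → 1-byte form 45 at offsets 7–7.
U+6F6C → 3-byte form E6 BD AC at offsets 8–10.
Offset 8 falls in char 4's range; it's byte 1 of E6 BD AC = 0xE6.

0xE6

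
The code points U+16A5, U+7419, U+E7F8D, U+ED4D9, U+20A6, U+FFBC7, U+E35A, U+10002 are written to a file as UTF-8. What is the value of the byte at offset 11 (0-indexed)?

U+16A5 → 3-byte form E1 9A A5 at offsets 0–2.
U+7419 → 3-byte form E7 90 99 at offsets 3–5.
U+E7F8D → 4-byte form F3 A7 BE 8D at offsets 6–9.
U+ED4D9 → 4-byte form F3 AD 93 99 at offsets 10–13.
Offset 11 falls in char 4's range; it's byte 2 of F3 AD 93 99 = 0xAD.

0xAD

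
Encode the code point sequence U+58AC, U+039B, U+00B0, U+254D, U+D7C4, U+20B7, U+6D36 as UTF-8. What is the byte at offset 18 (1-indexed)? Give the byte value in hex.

0xB4

1-indexed offset 18 is 0-indexed offset 17.
U+58AC → 3-byte form E5 A2 AC at offsets 0–2.
U+039B → 2-byte form CE 9B at offsets 3–4.
U+00B0 → 2-byte form C2 B0 at offsets 5–6.
U+254D → 3-byte form E2 95 8D at offsets 7–9.
U+D7C4 → 3-byte form ED 9F 84 at offsets 10–12.
U+20B7 → 3-byte form E2 82 B7 at offsets 13–15.
U+6D36 → 3-byte form E6 B4 B6 at offsets 16–18.
Offset 17 falls in char 7's range; it's byte 2 of E6 B4 B6 = 0xB4.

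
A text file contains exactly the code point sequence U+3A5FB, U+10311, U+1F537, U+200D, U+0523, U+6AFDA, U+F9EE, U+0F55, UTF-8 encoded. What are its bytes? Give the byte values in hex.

F0 BA 97 BB F0 90 8C 91 F0 9F 94 B7 E2 80 8D D4 A3 F1 AA BF 9A EF A7 AE E0 BD 95

U+3A5FB: 4-byte form → F0 BA 97 BB.
U+10311: 4-byte form → F0 90 8C 91.
U+1F537: 4-byte form → F0 9F 94 B7.
U+200D: 3-byte form → E2 80 8D.
U+0523: 2-byte form → D4 A3.
U+6AFDA: 4-byte form → F1 AA BF 9A.
U+F9EE: 3-byte form → EF A7 AE.
U+0F55: 3-byte form → E0 BD 95.
Concatenated (27 bytes): F0 BA 97 BB F0 90 8C 91 F0 9F 94 B7 E2 80 8D D4 A3 F1 AA BF 9A EF A7 AE E0 BD 95.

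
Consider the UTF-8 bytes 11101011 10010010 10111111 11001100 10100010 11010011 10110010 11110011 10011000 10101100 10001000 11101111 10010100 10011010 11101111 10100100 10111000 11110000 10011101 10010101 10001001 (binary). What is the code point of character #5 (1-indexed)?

Offset 0: leading byte 0xEB = 11101011 → 3-byte char #1 = EB 92 BF.
Offset 3: leading byte 0xCC = 11001100 → 2-byte char #2 = CC A2.
Offset 5: leading byte 0xD3 = 11010011 → 2-byte char #3 = D3 B2.
Offset 7: leading byte 0xF3 = 11110011 → 4-byte char #4 = F3 98 AC 88.
Offset 11: leading byte 0xEF = 11101111 → 3-byte char #5 = EF 94 9A.
Leading byte 0xEF = 11101111 matches 1110xxxx → 3-byte sequence.
Byte 1: 0xEF = 11101111, payload 1111 (4 bits).
Byte 2: 0x94 = 10010100 (10xxxxxx ✓), payload 010100.
Byte 3: 0x9A = 10011010 (10xxxxxx ✓), payload 011010.
Concatenate: 1111010100011010 = 0xF51A (16 bits → U+F51A).

U+F51A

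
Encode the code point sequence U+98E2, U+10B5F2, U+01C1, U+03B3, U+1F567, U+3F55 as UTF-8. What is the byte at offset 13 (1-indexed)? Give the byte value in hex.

0x9F

1-indexed offset 13 is 0-indexed offset 12.
U+98E2 → 3-byte form E9 A3 A2 at offsets 0–2.
U+10B5F2 → 4-byte form F4 8B 97 B2 at offsets 3–6.
U+01C1 → 2-byte form C7 81 at offsets 7–8.
U+03B3 → 2-byte form CE B3 at offsets 9–10.
U+1F567 → 4-byte form F0 9F 95 A7 at offsets 11–14.
Offset 12 falls in char 5's range; it's byte 2 of F0 9F 95 A7 = 0x9F.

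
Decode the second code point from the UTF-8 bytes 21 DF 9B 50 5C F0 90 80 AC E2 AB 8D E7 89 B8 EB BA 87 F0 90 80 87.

Offset 0: leading byte 0x21 = 00100001 → 1-byte char #1 = 21.
Offset 1: leading byte 0xDF = 11011111 → 2-byte char #2 = DF 9B.
Leading byte 0xDF = 11011111 matches 110xxxxx → 2-byte sequence.
Byte 1: 0xDF = 11011111, payload 11111 (5 bits).
Byte 2: 0x9B = 10011011 (10xxxxxx ✓), payload 011011.
Concatenate: 11111011011 = 0x7DB (11 bits → U+07DB).

U+07DB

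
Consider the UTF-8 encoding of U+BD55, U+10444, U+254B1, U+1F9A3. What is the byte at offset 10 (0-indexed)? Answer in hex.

U+BD55 → 3-byte form EB B5 95 at offsets 0–2.
U+10444 → 4-byte form F0 90 91 84 at offsets 3–6.
U+254B1 → 4-byte form F0 A5 92 B1 at offsets 7–10.
Offset 10 falls in char 3's range; it's byte 4 of F0 A5 92 B1 = 0xB1.

0xB1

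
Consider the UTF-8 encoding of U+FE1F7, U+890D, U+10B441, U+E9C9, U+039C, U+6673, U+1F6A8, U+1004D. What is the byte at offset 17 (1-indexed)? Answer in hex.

1-indexed offset 17 is 0-indexed offset 16.
U+FE1F7 → 4-byte form F3 BE 87 B7 at offsets 0–3.
U+890D → 3-byte form E8 A4 8D at offsets 4–6.
U+10B441 → 4-byte form F4 8B 91 81 at offsets 7–10.
U+E9C9 → 3-byte form EE A7 89 at offsets 11–13.
U+039C → 2-byte form CE 9C at offsets 14–15.
U+6673 → 3-byte form E6 99 B3 at offsets 16–18.
Offset 16 falls in char 6's range; it's byte 1 of E6 99 B3 = 0xE6.

0xE6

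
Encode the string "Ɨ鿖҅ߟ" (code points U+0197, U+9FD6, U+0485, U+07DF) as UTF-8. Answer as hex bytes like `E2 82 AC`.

C6 97 E9 BF 96 D2 85 DF 9F

U+0197: 2-byte form → C6 97.
U+9FD6: 3-byte form → E9 BF 96.
U+0485: 2-byte form → D2 85.
U+07DF: 2-byte form → DF 9F.
Concatenated (9 bytes): C6 97 E9 BF 96 D2 85 DF 9F.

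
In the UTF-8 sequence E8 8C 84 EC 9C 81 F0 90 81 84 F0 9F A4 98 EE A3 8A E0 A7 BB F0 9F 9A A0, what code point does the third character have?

U+10044

Offset 0: leading byte 0xE8 = 11101000 → 3-byte char #1 = E8 8C 84.
Offset 3: leading byte 0xEC = 11101100 → 3-byte char #2 = EC 9C 81.
Offset 6: leading byte 0xF0 = 11110000 → 4-byte char #3 = F0 90 81 84.
Leading byte 0xF0 = 11110000 matches 11110xxx → 4-byte sequence.
Byte 1: 0xF0 = 11110000, payload 000 (3 bits).
Byte 2: 0x90 = 10010000 (10xxxxxx ✓), payload 010000.
Byte 3: 0x81 = 10000001 (10xxxxxx ✓), payload 000001.
Byte 4: 0x84 = 10000100 (10xxxxxx ✓), payload 000100.
Concatenate: 000010000000001000100 = 0x10044 (21 bits → U+10044).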